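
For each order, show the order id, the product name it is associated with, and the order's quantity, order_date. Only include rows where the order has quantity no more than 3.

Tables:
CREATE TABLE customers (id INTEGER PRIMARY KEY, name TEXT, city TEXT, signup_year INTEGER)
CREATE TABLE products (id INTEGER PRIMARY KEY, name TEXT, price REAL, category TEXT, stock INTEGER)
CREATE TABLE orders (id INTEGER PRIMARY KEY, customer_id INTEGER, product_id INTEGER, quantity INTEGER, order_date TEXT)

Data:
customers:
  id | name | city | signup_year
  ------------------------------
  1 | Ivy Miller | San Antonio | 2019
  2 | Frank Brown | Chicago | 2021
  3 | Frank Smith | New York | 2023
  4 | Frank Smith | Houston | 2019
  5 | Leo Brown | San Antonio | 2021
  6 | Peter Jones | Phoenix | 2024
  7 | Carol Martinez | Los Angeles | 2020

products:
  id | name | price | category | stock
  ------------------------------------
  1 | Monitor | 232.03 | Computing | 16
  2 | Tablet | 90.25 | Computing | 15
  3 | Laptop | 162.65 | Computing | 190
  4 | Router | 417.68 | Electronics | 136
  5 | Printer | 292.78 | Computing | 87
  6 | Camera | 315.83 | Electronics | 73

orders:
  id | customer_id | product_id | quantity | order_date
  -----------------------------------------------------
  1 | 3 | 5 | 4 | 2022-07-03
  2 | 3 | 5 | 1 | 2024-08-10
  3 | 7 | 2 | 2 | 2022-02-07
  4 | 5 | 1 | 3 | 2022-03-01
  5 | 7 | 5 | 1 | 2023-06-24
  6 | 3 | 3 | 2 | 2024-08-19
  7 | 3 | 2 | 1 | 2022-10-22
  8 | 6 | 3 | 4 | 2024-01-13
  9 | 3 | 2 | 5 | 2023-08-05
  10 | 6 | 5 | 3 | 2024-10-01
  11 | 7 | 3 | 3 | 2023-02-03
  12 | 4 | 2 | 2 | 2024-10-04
SELECT c.id, p.name AS product, c.quantity, c.order_date FROM orders c JOIN products p ON c.product_id = p.id WHERE c.quantity <= 3

Execution result:
id | product | quantity | order_date
2 | Printer | 1 | 2024-08-10
3 | Tablet | 2 | 2022-02-07
4 | Monitor | 3 | 2022-03-01
5 | Printer | 1 | 2023-06-24
6 | Laptop | 2 | 2024-08-19
7 | Tablet | 1 | 2022-10-22
10 | Printer | 3 | 2024-10-01
11 | Laptop | 3 | 2023-02-03
12 | Tablet | 2 | 2024-10-04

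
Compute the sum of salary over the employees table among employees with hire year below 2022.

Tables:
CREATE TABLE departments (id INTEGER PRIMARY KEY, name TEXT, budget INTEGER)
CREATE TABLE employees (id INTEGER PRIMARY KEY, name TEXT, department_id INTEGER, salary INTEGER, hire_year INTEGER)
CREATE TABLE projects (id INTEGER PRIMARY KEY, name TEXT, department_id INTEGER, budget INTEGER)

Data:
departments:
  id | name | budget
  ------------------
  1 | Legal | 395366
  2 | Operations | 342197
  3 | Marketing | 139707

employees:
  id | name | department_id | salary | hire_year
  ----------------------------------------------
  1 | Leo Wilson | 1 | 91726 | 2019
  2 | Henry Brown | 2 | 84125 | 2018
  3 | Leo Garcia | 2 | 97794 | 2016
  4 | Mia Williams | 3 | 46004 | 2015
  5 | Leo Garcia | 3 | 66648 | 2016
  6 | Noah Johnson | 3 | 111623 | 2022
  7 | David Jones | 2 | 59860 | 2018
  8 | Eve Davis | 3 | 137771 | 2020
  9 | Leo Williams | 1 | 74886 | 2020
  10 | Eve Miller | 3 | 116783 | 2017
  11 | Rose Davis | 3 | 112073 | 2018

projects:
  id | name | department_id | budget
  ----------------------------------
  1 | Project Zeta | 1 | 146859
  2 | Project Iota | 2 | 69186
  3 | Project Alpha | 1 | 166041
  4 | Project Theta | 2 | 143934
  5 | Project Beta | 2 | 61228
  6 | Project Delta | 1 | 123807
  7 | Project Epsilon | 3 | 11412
SELECT SUM(salary) FROM employees WHERE hire_year < 2022

Execution result:
887670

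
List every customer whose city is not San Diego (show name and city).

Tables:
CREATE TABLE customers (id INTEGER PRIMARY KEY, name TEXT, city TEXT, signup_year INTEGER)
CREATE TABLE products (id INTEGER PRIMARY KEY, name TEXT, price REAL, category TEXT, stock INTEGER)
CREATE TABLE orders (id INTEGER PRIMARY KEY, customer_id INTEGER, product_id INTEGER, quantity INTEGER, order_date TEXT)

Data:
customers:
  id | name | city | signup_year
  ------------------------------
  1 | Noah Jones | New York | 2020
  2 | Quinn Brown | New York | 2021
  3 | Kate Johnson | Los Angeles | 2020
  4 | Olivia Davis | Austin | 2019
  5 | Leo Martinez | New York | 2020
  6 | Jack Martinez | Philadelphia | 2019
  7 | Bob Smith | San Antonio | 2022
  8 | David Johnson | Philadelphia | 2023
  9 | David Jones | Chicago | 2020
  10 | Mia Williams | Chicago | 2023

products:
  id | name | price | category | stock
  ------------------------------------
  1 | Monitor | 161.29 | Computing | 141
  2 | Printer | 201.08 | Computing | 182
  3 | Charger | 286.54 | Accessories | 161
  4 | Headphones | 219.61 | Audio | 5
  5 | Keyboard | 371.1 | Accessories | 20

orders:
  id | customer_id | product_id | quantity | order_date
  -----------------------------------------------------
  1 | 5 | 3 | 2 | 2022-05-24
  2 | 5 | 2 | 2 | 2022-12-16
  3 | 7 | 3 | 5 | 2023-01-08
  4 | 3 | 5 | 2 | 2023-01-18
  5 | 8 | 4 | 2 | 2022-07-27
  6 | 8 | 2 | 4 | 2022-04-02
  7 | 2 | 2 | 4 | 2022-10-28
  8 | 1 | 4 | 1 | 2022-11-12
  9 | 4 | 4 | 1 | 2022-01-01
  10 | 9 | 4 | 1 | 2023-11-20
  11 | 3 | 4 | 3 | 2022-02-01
SELECT name, city FROM customers WHERE city <> 'San Diego'

Execution result:
name | city
Noah Jones | New York
Quinn Brown | New York
Kate Johnson | Los Angeles
Olivia Davis | Austin
Leo Martinez | New York
Jack Martinez | Philadelphia
Bob Smith | San Antonio
David Johnson | Philadelphia
David Jones | Chicago
Mia Williams | Chicago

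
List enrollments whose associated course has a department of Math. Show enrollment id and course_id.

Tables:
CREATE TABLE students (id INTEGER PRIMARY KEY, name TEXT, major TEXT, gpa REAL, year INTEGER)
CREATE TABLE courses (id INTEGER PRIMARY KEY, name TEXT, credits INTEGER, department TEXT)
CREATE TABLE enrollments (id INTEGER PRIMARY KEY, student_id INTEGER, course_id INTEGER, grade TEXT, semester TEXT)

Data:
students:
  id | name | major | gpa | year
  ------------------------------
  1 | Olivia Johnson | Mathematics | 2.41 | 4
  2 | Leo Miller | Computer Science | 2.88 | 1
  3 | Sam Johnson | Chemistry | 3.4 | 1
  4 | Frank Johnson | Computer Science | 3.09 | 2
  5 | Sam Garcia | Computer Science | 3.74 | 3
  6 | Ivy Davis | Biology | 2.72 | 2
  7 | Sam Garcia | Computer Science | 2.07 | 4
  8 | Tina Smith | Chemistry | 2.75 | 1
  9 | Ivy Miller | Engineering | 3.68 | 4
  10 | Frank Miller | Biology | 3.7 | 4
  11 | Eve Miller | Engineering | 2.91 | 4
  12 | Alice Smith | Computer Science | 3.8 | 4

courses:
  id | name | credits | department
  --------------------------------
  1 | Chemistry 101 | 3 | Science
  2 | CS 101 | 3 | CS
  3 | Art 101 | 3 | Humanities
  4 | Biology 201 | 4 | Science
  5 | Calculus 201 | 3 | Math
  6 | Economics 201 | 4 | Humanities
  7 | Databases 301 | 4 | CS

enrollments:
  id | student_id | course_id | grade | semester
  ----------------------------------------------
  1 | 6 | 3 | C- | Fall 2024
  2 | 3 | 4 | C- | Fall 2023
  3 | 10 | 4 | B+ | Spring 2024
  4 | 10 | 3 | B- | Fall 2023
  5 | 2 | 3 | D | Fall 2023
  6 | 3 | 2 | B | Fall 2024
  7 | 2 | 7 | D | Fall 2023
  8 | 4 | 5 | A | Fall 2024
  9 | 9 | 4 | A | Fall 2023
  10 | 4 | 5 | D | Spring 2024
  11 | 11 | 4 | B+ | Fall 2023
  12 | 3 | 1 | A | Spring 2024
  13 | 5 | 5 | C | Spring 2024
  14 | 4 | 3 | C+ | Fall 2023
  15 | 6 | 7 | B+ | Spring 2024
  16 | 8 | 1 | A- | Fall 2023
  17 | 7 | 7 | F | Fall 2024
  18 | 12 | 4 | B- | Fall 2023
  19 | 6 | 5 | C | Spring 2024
SELECT id, course_id FROM enrollments WHERE course_id IN (SELECT id FROM courses WHERE department = 'Math')

Execution result:
id | course_id
8 | 5
10 | 5
13 | 5
19 | 5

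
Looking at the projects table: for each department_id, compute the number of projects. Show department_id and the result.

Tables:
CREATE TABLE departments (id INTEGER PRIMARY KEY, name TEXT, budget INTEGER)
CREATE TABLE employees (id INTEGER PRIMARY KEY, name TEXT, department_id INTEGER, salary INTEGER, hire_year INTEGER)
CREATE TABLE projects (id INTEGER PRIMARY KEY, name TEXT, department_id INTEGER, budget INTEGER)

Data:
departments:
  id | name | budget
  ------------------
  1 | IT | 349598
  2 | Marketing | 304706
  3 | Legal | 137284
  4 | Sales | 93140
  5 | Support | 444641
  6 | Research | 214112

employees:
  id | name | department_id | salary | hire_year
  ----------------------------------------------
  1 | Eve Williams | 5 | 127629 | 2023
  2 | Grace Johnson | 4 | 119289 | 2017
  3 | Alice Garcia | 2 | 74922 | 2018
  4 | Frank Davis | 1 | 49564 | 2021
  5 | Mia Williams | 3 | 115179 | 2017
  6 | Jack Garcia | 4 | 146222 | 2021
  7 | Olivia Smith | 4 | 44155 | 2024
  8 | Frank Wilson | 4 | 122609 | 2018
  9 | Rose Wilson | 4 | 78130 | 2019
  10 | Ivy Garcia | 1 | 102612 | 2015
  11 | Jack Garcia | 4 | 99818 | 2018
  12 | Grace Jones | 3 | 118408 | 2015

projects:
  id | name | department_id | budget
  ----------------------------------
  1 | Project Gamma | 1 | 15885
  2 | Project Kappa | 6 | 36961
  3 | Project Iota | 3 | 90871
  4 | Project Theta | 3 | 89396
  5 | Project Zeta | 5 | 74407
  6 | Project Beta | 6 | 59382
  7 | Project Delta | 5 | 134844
SELECT department_id, COUNT(*) AS n FROM projects GROUP BY department_id

Execution result:
department_id | n
1 | 1
3 | 2
5 | 2
6 | 2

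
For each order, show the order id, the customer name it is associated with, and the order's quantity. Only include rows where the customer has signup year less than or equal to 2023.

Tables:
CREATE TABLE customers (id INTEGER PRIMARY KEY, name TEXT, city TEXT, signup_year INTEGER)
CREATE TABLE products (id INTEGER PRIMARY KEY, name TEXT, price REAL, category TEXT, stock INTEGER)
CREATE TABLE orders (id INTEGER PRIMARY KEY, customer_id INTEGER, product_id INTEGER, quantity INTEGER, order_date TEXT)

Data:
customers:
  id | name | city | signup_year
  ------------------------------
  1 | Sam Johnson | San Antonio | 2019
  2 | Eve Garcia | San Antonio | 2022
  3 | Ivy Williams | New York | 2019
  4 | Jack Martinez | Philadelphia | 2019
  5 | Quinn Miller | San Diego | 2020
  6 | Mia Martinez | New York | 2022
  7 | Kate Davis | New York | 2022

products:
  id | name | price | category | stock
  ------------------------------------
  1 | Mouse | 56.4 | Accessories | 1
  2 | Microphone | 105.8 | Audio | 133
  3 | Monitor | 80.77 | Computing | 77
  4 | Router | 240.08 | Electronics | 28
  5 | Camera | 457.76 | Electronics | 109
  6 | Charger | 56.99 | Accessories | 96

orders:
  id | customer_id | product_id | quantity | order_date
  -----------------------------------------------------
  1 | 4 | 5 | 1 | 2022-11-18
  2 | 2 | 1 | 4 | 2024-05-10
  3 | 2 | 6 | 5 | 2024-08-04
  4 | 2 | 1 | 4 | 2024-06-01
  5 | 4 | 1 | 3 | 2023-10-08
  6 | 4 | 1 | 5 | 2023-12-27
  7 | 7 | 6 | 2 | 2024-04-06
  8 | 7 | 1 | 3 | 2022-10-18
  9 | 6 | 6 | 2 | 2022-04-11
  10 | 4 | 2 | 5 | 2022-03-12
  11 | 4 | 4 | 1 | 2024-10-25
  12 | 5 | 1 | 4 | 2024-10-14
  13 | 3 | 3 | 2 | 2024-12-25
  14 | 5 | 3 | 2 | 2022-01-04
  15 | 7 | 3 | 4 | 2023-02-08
SELECT c.id, p.name AS customer, c.quantity FROM orders c JOIN customers p ON c.customer_id = p.id WHERE p.signup_year <= 2023

Execution result:
id | customer | quantity
1 | Jack Martinez | 1
2 | Eve Garcia | 4
3 | Eve Garcia | 5
4 | Eve Garcia | 4
5 | Jack Martinez | 3
6 | Jack Martinez | 5
7 | Kate Davis | 2
8 | Kate Davis | 3
9 | Mia Martinez | 2
10 | Jack Martinez | 5
11 | Jack Martinez | 1
12 | Quinn Miller | 4
13 | Ivy Williams | 2
14 | Quinn Miller | 2
15 | Kate Davis | 4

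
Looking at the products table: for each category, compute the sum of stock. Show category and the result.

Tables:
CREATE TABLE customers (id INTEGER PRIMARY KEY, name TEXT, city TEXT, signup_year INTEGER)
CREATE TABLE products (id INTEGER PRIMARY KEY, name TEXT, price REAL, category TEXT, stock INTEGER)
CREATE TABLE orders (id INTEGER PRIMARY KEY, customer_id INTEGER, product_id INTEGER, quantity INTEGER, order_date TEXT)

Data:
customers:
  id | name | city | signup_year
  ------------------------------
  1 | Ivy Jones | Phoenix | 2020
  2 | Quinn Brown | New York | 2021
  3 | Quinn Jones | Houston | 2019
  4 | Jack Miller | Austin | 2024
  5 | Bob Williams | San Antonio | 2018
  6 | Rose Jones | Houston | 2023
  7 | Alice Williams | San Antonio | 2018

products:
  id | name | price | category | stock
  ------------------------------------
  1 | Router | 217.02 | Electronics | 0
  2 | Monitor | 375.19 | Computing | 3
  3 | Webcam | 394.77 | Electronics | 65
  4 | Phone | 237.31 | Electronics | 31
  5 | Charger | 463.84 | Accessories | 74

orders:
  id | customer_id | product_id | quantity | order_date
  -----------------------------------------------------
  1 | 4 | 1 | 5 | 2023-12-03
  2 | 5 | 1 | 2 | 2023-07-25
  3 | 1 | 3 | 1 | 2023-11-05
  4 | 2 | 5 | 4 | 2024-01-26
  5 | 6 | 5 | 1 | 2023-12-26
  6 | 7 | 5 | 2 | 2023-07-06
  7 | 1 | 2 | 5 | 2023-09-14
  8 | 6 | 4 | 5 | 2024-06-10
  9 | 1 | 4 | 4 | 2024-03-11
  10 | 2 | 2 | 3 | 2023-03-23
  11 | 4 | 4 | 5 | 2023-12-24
SELECT category, SUM(stock) AS sum_stock FROM products GROUP BY category

Execution result:
category | sum_stock
Accessories | 74
Computing | 3
Electronics | 96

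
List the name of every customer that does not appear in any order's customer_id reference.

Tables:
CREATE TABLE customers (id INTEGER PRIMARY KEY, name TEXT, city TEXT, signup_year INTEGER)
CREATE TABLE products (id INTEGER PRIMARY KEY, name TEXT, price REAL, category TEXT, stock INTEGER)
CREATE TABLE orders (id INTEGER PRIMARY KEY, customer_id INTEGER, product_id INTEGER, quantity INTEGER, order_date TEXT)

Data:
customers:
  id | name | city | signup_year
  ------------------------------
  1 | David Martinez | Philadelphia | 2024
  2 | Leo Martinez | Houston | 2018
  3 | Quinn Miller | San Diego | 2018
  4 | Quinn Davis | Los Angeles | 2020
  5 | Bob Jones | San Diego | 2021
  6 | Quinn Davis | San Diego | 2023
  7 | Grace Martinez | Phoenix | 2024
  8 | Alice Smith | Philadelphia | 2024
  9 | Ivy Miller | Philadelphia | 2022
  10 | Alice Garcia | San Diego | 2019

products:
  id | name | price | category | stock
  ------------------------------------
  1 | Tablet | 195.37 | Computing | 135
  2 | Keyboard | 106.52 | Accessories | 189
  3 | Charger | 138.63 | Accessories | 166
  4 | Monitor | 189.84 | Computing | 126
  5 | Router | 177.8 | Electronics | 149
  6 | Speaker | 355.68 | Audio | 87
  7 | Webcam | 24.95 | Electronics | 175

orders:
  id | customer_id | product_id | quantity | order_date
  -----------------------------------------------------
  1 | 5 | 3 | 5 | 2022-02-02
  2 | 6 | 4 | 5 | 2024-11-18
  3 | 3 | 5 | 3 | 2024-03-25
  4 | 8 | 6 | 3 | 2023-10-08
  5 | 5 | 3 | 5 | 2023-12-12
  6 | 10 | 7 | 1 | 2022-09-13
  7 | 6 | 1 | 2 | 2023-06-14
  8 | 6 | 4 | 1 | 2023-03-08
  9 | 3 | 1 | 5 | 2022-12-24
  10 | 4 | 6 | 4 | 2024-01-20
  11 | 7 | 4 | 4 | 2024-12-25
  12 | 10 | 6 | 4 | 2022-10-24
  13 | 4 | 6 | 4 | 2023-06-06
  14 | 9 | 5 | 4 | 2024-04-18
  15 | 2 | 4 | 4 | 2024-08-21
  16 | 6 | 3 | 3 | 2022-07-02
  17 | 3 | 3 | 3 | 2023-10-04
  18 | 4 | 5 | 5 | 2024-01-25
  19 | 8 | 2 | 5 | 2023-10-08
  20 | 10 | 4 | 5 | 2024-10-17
SELECT p.name FROM customers p LEFT JOIN orders c ON c.customer_id = p.id WHERE c.id IS NULL

Execution result:
David Martinez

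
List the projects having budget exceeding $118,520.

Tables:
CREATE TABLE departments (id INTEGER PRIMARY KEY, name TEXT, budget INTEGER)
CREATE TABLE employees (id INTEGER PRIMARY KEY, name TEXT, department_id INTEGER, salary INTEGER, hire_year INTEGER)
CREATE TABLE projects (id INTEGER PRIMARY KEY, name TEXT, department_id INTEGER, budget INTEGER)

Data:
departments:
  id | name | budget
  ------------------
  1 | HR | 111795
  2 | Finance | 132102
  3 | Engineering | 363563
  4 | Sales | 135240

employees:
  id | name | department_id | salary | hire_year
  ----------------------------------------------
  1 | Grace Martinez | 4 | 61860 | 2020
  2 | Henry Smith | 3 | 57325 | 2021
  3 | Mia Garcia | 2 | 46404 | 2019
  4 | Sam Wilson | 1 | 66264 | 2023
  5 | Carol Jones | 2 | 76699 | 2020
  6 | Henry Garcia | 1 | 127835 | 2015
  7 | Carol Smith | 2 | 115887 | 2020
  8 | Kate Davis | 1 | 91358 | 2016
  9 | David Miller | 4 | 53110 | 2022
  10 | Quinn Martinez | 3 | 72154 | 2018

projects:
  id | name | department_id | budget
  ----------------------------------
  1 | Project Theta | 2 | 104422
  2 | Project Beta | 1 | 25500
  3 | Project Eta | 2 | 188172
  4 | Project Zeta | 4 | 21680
SELECT name, budget FROM projects WHERE budget > 118520

Execution result:
name | budget
Project Eta | 188172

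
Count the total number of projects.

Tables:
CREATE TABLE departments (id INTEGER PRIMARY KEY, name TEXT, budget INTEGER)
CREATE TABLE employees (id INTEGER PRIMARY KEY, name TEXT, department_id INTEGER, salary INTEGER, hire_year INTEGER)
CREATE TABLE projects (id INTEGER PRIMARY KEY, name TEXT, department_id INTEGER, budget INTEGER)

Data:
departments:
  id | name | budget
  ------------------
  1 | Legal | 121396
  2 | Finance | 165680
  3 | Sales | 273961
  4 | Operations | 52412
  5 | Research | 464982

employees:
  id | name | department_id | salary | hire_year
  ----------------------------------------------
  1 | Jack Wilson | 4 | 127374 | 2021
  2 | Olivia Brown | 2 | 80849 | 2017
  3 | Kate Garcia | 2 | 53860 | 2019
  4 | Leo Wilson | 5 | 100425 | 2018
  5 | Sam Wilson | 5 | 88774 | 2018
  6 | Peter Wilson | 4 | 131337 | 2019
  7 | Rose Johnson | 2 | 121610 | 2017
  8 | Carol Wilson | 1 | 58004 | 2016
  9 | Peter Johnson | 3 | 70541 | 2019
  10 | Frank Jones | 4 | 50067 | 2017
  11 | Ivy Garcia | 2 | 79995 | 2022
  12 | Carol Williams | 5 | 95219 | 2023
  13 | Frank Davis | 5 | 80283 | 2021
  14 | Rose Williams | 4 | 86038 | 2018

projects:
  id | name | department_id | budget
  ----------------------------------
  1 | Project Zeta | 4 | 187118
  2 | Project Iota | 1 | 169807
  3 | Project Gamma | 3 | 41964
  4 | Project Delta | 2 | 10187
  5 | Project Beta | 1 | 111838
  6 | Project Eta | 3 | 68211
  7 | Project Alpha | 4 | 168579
SELECT COUNT(*) FROM projects

Execution result:
7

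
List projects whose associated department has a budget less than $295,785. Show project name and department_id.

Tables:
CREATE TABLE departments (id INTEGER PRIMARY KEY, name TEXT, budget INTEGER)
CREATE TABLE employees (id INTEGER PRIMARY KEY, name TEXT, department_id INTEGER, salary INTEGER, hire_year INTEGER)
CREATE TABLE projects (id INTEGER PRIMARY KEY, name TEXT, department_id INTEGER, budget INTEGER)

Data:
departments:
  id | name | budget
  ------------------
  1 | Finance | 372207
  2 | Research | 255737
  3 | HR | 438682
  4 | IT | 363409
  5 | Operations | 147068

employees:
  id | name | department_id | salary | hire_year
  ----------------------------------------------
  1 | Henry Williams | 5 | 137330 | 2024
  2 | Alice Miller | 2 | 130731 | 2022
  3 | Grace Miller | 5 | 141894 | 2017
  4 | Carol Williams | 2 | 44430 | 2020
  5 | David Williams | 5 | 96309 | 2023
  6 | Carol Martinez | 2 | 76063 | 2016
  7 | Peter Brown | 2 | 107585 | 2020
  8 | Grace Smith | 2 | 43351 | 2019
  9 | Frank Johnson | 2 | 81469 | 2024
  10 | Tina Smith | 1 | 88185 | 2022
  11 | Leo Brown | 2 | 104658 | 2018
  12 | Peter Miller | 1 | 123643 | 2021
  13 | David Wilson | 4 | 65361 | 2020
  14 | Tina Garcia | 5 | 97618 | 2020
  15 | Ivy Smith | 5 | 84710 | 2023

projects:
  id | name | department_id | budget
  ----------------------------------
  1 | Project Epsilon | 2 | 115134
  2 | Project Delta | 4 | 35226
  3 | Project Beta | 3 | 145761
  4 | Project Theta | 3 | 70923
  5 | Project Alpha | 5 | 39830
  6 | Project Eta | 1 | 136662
SELECT name, department_id FROM projects WHERE department_id IN (SELECT id FROM departments WHERE budget < 295785)

Execution result:
name | department_id
Project Epsilon | 2
Project Alpha | 5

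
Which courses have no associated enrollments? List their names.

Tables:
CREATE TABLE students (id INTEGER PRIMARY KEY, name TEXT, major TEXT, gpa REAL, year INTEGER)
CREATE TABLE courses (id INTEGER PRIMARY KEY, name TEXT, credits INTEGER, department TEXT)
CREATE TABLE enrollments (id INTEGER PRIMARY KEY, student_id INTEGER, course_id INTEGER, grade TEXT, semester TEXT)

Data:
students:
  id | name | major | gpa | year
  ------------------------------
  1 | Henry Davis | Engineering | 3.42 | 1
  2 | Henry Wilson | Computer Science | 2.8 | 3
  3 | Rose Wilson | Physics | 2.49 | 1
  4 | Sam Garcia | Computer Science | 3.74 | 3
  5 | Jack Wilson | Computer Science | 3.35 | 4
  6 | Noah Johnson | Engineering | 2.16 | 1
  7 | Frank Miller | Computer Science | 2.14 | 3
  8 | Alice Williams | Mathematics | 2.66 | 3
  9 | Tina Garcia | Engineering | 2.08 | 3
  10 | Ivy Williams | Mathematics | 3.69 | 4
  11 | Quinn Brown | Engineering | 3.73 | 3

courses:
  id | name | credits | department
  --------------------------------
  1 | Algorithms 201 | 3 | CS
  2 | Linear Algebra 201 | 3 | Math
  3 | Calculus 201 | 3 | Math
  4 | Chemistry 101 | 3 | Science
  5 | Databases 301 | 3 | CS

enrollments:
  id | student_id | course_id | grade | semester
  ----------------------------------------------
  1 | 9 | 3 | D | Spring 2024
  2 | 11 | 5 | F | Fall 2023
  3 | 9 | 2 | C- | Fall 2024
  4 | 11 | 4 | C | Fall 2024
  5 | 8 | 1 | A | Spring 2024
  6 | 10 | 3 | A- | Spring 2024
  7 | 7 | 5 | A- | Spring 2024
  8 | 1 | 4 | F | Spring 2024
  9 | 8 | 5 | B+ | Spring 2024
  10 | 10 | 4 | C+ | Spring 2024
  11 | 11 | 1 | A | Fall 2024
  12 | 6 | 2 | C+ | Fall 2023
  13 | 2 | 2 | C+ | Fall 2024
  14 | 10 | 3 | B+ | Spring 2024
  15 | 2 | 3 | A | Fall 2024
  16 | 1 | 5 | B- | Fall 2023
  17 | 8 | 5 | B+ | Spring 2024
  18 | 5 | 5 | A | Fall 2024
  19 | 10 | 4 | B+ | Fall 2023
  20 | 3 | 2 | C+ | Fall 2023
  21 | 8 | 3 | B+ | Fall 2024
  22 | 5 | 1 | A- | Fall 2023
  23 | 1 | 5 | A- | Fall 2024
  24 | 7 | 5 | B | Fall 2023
SELECT p.name FROM courses p LEFT JOIN enrollments c ON c.course_id = p.id WHERE c.id IS NULL

Execution result:
(no rows)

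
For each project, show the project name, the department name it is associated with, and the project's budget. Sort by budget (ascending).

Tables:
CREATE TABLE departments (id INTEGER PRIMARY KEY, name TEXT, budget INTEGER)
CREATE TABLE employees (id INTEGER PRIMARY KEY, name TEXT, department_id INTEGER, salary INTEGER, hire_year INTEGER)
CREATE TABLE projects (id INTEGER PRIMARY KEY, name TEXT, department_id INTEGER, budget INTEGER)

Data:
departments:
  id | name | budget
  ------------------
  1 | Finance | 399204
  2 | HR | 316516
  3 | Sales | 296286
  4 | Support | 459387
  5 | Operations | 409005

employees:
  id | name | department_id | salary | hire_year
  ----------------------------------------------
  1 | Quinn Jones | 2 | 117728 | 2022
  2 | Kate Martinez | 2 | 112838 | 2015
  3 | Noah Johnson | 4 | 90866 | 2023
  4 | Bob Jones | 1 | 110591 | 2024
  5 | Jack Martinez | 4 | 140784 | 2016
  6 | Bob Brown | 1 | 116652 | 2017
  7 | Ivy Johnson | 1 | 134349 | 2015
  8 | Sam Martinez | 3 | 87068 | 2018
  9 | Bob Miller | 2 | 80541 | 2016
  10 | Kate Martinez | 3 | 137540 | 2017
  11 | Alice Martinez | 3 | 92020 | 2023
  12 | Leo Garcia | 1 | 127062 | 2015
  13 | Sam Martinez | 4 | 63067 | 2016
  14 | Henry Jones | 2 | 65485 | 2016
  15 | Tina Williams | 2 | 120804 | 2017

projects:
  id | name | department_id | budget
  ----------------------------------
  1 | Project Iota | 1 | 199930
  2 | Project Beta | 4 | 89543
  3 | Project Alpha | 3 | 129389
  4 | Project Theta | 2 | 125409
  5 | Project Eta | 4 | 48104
SELECT c.name, p.name AS department, c.budget FROM projects c JOIN departments p ON c.department_id = p.id ORDER BY c.budget ASC

Execution result:
name | department | budget
Project Eta | Support | 48104
Project Beta | Support | 89543
Project Theta | HR | 125409
Project Alpha | Sales | 129389
Project Iota | Finance | 199930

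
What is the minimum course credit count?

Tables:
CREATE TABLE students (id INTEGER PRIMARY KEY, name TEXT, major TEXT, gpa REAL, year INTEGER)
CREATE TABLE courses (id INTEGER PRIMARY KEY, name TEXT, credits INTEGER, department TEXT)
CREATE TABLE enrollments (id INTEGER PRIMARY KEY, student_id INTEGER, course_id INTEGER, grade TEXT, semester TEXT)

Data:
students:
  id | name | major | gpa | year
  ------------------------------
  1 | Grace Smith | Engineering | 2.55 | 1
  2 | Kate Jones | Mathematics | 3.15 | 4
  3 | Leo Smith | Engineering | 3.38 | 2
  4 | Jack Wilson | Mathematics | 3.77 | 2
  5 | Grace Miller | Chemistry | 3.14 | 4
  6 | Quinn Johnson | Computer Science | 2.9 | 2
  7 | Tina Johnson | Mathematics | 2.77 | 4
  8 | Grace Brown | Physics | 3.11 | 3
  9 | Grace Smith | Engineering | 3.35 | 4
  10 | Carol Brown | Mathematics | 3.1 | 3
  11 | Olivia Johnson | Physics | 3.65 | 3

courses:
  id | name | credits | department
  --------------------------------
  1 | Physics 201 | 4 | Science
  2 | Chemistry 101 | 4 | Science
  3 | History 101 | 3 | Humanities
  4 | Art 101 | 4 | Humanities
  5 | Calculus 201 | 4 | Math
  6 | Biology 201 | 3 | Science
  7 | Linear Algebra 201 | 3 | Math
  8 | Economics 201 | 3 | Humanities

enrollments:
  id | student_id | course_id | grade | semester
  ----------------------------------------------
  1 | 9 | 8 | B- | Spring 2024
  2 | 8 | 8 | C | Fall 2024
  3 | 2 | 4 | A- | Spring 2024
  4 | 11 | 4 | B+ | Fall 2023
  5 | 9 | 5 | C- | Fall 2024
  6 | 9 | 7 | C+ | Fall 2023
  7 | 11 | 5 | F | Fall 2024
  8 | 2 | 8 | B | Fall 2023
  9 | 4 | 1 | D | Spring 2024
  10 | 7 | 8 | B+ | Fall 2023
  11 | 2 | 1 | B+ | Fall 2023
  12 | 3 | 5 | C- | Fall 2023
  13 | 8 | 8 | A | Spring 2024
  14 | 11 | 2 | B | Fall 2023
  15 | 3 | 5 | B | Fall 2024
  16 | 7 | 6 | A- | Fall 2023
SELECT MIN(credits) FROM courses

Execution result:
3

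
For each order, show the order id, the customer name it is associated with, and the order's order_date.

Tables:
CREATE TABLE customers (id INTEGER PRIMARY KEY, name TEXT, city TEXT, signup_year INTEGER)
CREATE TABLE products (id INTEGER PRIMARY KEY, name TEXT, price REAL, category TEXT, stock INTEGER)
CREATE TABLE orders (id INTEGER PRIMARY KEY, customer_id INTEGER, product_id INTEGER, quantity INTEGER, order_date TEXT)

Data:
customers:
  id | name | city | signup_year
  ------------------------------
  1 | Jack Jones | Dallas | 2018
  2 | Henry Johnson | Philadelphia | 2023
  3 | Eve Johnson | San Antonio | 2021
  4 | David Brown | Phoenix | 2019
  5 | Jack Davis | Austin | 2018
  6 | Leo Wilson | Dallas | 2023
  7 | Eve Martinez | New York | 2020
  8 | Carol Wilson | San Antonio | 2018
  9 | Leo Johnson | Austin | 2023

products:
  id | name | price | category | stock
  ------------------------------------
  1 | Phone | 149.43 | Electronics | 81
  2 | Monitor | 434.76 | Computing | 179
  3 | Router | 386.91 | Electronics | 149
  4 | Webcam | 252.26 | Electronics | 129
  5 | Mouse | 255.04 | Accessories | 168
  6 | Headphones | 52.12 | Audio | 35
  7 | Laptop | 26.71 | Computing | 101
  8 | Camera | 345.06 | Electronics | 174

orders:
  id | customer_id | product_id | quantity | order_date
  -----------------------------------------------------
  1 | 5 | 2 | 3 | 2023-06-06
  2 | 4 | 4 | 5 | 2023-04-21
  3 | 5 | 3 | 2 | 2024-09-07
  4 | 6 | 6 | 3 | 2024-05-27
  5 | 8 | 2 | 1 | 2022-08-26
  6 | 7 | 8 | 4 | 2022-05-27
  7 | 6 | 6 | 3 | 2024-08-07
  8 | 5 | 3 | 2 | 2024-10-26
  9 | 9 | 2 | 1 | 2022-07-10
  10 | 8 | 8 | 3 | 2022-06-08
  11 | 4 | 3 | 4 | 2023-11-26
SELECT c.id, p.name AS customer, c.order_date FROM orders c JOIN customers p ON c.customer_id = p.id

Execution result:
id | customer | order_date
1 | Jack Davis | 2023-06-06
2 | David Brown | 2023-04-21
3 | Jack Davis | 2024-09-07
4 | Leo Wilson | 2024-05-27
5 | Carol Wilson | 2022-08-26
6 | Eve Martinez | 2022-05-27
7 | Leo Wilson | 2024-08-07
8 | Jack Davis | 2024-10-26
9 | Leo Johnson | 2022-07-10
10 | Carol Wilson | 2022-06-08
11 | David Brown | 2023-11-26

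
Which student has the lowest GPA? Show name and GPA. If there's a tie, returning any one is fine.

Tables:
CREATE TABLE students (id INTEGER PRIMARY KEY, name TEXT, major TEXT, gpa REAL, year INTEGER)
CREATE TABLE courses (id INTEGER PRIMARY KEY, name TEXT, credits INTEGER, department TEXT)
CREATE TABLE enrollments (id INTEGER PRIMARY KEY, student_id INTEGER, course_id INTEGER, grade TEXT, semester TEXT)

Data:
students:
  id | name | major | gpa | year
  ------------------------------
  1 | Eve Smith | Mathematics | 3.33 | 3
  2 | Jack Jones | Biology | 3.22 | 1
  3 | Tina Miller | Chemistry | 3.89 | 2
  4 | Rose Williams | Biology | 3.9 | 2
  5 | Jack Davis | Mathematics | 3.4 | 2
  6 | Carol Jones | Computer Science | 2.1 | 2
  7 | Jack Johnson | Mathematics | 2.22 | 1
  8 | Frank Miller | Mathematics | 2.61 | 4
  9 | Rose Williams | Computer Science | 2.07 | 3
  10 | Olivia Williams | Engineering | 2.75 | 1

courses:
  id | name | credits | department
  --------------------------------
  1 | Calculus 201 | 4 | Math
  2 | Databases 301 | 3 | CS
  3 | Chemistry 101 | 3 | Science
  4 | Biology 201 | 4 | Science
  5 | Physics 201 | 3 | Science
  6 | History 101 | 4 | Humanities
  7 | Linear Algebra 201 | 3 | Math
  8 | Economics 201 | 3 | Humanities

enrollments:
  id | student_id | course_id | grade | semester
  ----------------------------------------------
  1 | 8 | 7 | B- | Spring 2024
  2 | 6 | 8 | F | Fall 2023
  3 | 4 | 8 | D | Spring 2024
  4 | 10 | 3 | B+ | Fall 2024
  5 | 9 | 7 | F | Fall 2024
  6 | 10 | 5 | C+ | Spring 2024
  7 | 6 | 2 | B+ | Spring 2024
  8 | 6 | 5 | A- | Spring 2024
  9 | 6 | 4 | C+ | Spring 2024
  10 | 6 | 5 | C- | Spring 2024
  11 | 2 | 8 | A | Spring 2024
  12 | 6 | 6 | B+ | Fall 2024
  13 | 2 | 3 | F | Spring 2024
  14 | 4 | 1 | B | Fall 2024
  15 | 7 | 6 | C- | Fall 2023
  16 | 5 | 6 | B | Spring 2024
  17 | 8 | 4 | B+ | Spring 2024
SELECT name, gpa FROM students ORDER BY gpa ASC LIMIT 1

Execution result:
name | gpa
Rose Williams | 2.07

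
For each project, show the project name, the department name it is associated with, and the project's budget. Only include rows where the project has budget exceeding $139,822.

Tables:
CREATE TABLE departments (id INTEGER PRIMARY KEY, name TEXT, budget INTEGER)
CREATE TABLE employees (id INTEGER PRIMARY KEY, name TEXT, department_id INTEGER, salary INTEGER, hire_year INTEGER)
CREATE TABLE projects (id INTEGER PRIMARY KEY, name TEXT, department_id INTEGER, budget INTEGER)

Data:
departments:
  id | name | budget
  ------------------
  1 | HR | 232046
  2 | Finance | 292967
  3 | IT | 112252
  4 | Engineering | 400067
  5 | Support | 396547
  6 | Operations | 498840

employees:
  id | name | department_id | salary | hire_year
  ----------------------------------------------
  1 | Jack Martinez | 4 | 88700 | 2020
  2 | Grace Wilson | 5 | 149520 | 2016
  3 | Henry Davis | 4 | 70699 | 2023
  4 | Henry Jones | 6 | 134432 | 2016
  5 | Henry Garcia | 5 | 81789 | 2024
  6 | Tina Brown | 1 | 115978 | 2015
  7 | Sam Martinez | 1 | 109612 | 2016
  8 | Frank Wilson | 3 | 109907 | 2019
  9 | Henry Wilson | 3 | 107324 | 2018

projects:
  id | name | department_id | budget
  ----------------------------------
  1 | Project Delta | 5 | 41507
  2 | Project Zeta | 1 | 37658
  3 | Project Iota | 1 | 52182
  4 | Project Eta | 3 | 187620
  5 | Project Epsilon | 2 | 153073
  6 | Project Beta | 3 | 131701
SELECT c.name, p.name AS department, c.budget FROM projects c JOIN departments p ON c.department_id = p.id WHERE c.budget > 139822

Execution result:
name | department | budget
Project Eta | IT | 187620
Project Epsilon | Finance | 153073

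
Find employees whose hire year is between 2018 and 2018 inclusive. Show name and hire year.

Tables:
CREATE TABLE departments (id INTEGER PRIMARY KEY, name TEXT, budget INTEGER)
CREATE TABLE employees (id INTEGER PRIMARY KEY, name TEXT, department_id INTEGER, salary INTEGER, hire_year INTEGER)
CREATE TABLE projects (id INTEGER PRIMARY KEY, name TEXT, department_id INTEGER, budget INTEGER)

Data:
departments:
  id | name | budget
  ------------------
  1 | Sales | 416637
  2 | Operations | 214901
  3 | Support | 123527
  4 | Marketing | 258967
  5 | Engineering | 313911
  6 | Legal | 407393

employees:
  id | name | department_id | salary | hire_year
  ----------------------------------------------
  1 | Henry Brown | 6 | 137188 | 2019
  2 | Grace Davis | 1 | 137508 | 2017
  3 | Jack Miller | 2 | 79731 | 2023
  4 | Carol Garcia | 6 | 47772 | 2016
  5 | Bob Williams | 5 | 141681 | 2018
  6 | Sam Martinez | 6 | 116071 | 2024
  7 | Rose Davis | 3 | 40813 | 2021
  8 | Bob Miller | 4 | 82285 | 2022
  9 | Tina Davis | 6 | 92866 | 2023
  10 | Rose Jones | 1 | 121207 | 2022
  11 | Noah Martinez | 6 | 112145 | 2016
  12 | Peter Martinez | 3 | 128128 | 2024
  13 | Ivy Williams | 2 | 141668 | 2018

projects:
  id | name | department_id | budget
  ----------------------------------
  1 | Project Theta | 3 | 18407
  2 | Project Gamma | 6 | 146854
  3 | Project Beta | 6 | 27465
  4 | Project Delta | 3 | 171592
SELECT name, hire_year FROM employees WHERE hire_year BETWEEN 2018 AND 2018

Execution result:
name | hire_year
Bob Williams | 2018
Ivy Williams | 2018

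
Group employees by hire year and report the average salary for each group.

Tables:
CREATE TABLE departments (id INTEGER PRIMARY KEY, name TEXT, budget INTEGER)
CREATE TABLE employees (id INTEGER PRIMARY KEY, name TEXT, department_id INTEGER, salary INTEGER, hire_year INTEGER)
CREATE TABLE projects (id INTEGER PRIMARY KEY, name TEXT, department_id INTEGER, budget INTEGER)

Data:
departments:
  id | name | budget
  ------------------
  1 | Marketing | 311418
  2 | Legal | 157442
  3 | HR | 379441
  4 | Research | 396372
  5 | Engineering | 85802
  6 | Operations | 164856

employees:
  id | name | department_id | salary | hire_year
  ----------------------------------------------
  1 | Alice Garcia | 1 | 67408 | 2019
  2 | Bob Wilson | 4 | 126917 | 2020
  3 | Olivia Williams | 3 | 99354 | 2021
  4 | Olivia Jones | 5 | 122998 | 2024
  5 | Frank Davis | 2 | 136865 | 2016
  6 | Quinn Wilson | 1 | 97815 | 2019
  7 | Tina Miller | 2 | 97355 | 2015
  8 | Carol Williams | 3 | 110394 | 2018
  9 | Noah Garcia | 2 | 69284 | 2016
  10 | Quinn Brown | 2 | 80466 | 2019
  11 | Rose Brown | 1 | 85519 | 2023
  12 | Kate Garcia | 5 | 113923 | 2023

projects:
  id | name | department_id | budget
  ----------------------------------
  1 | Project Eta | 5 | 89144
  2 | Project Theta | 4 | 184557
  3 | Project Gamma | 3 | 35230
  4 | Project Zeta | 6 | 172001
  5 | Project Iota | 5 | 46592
SELECT hire_year, AVG(salary) AS avg_salary FROM employees GROUP BY hire_year

Execution result:
hire_year | avg_salary
2015 | 97355.00
2016 | 103074.50
2018 | 110394.00
2019 | 81896.33
2020 | 126917.00
2021 | 99354.00
2023 | 99721.00
2024 | 122998.00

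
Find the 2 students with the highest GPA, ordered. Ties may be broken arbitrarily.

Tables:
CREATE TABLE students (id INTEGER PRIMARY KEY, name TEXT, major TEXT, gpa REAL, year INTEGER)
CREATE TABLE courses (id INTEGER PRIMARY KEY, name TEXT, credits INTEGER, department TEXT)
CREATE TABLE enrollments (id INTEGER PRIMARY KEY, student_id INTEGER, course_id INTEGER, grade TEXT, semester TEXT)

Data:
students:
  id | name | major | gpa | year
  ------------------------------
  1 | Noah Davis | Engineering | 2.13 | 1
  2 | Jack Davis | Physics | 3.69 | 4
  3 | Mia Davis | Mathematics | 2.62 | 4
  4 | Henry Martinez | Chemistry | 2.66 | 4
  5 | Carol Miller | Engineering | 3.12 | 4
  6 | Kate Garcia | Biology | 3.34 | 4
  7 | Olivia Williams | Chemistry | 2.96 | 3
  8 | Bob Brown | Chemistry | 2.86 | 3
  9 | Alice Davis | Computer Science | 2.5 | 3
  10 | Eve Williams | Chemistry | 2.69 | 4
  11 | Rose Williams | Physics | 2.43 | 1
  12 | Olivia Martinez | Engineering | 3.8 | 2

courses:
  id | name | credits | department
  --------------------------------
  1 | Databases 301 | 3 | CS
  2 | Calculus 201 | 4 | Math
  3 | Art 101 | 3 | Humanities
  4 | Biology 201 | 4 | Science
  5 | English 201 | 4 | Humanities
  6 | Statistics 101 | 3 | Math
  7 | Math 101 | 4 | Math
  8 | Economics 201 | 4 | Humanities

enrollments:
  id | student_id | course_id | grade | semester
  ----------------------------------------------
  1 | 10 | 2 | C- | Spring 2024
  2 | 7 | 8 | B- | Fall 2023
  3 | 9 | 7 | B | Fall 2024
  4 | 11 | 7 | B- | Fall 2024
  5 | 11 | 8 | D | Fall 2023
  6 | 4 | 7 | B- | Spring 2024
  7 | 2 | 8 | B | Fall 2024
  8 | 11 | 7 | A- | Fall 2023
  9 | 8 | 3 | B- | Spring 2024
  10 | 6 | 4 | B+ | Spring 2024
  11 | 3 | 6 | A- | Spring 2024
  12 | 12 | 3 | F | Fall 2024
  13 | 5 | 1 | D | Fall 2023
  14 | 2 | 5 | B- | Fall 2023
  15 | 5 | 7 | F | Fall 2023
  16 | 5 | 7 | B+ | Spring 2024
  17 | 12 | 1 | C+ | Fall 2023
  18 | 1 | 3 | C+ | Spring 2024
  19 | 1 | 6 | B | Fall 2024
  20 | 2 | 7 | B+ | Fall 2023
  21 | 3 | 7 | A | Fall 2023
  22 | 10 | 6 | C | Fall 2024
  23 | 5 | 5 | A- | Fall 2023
SELECT name, gpa FROM students ORDER BY gpa DESC LIMIT 2

Execution result:
name | gpa
Olivia Martinez | 3.80
Jack Davis | 3.69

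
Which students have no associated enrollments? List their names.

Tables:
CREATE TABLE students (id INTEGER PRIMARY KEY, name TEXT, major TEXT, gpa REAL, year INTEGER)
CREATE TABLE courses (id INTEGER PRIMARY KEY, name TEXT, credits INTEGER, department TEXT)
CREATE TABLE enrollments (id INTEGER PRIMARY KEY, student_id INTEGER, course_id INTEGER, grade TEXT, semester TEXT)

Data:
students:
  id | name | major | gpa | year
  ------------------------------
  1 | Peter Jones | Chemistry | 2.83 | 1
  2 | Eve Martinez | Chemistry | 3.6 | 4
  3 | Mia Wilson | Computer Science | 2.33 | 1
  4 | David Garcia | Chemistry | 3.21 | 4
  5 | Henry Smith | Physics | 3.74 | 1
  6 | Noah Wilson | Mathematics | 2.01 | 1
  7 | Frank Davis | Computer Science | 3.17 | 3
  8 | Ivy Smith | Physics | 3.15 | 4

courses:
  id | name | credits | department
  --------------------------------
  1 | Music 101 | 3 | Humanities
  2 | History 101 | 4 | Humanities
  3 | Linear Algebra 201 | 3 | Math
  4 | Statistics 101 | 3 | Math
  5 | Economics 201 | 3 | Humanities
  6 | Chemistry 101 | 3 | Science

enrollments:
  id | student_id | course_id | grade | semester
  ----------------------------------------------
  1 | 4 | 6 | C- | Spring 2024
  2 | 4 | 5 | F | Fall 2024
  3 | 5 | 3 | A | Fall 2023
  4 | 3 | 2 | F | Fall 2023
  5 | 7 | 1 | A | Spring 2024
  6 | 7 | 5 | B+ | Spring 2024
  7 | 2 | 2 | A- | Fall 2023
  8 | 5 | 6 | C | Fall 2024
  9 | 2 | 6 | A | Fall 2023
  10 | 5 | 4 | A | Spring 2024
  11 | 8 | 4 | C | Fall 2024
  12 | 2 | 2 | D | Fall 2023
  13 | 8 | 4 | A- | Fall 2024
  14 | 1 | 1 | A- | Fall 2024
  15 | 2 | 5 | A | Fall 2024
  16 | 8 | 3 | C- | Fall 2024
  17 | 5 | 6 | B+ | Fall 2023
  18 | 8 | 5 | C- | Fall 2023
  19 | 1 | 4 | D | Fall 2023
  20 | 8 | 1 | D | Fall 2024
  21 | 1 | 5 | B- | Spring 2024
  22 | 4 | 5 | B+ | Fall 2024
SELECT p.name FROM students p LEFT JOIN enrollments c ON c.student_id = p.id WHERE c.id IS NULL

Execution result:
Noah Wilson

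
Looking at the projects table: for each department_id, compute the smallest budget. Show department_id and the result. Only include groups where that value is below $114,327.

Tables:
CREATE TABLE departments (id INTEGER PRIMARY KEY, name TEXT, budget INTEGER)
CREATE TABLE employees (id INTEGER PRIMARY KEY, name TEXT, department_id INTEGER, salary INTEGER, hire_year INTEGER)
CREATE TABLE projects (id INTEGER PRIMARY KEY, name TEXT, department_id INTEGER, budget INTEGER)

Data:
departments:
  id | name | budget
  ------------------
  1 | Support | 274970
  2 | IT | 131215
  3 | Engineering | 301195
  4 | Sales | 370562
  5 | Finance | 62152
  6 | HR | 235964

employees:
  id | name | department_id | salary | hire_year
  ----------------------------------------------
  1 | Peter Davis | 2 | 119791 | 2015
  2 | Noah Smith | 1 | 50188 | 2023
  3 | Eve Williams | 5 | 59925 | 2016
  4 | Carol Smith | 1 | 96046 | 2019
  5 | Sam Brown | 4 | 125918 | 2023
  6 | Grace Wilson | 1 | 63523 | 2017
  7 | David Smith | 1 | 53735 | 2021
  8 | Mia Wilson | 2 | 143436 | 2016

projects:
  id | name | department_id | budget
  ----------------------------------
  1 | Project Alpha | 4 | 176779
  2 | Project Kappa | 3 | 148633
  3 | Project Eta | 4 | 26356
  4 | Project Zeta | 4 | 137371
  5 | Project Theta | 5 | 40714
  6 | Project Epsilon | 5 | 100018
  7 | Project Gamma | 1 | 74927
SELECT department_id, MIN(budget) AS min_budget FROM projects GROUP BY department_id HAVING MIN(budget) < 114327

Execution result:
department_id | min_budget
1 | 74927
4 | 26356
5 | 40714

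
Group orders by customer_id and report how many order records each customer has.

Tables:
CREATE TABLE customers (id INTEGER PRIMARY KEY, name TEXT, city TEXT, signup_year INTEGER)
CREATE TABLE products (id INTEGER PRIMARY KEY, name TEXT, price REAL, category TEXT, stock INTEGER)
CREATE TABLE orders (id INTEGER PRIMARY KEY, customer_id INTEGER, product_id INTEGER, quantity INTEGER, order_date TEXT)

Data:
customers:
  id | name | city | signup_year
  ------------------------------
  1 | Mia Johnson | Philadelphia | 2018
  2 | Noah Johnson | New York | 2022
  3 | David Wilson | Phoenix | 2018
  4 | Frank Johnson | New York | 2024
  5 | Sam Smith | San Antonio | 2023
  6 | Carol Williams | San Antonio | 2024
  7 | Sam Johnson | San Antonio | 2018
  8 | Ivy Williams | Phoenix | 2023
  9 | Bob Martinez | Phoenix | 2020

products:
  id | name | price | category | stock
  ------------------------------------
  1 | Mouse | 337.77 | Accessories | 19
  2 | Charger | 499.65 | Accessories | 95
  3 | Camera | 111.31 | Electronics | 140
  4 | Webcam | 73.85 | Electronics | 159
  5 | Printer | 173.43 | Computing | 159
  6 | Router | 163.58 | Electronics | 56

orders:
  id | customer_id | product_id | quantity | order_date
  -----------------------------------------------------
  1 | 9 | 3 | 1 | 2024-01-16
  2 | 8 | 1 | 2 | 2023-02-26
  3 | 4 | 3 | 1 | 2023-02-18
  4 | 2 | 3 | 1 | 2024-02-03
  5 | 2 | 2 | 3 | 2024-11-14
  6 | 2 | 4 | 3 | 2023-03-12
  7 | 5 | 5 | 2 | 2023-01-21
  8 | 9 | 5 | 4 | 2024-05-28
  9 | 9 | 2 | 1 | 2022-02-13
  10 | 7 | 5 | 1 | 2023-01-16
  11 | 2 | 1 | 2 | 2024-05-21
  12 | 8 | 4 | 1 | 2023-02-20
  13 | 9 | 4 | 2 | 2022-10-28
SELECT customer_id, COUNT(*) AS order_count FROM orders GROUP BY customer_id

Execution result:
customer_id | order_count
2 | 4
4 | 1
5 | 1
7 | 1
8 | 2
9 | 4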